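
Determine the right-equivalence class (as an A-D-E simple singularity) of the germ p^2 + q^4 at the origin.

The Hessian of f at 0 has rank 1. Corank 1: A-series; mu = 3 gives A_3.

A_{3}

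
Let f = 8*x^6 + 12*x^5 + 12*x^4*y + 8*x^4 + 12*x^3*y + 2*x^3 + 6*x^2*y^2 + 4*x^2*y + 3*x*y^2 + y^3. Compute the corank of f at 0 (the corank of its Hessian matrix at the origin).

2

The Hessian at 0 is [[0, 0], [0, 0]] of rank 0; hence corank 2.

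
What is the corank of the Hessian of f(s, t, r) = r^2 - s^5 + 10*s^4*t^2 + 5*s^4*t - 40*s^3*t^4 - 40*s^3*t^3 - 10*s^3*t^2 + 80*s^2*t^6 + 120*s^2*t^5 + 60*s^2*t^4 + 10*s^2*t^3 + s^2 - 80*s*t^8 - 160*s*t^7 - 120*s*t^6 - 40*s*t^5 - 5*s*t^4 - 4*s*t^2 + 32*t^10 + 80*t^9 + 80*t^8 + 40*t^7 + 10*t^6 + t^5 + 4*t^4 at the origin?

The Hessian at 0 is [[2, 0, 0], [0, 0, 0], [0, 0, 2]] of rank 2; hence corank 1.

1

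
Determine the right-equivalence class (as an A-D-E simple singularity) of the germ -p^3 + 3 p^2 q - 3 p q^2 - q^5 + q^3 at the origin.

E_8

The Hessian of f at 0 has rank 0. Corank 2; j^3 = -(p - q)^3 is a perfect cube, so E-series; the 5-jet and mu = 8 give E_8.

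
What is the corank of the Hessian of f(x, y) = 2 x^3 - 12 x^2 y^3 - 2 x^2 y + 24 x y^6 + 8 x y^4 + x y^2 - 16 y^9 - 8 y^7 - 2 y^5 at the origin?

Hessian at 0 has rank 0.

2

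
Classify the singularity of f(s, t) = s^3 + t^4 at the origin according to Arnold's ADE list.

The Hessian of f at 0 is [[0, 0], [0, 0]] with rank 0, so corank 2. A Groebner basis of the Jacobian ideal J(f) in C{s,t} is {t^3, s^2}; counting standard monomials gives mu = 6. Corank 2; j^3 = s^3 is a perfect cube, so E-series; the 4-jet and mu = 6 give E_6.

E_6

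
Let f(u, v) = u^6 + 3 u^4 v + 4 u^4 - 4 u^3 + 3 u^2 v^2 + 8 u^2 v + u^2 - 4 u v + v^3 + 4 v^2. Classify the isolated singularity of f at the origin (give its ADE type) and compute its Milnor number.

Type A_2, Milnor number mu = 2.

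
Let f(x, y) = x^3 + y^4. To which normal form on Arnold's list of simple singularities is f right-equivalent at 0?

The Hessian of f at 0 has rank 0. Corank 2; j^3 = x^3 is a perfect cube, so E-series; the 4-jet and mu = 6 give E_6.

E_{6}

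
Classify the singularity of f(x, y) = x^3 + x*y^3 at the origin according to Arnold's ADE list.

E_7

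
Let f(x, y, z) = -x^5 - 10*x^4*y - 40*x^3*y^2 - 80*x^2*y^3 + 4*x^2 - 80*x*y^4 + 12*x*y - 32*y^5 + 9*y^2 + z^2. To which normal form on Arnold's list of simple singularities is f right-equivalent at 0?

A_{4}

The Hessian of f at 0 has rank 2. Corank 1: A-series; mu = 4 gives A_4.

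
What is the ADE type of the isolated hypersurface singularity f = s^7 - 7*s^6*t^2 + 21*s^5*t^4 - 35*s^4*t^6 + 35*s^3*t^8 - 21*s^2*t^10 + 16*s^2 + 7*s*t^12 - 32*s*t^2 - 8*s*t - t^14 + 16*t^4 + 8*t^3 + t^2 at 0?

A_6

The Hessian of f at 0 has rank 1. Corank 1: A-series; mu = 6 gives A_6.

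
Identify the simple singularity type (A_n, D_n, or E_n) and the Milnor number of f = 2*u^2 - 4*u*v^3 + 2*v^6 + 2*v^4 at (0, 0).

Type A_{3}, Milnor number mu = 3.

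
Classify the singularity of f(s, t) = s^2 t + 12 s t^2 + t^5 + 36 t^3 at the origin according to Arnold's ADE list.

The Hessian of f at 0 is [[0, 0], [0, 0]] with rank 0, so corank 2. A Groebner basis of the Jacobian ideal J(f) in C{s,t} is {s^2/5 + t^4 - 36*t^2/5, s^3 + 216*t^3, s*t + 6*t^2}; counting standard monomials gives mu = 6. Corank 2; j^3 = t*(s + 6*t)^2 has shape L^2 M (L != M), so D-series; mu = 6 gives D_6.

D_6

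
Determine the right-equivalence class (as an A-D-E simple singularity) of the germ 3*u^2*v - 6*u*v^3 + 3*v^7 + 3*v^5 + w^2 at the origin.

The Hessian of f at 0 has rank 1. Corank 2; j^3 = 3*u^2*v has shape L^2 M (L != M), so D-series; mu = 8 gives D_8.

D_{8}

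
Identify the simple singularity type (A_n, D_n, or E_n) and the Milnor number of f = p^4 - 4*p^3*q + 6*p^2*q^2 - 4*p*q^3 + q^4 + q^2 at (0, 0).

Type A3, Milnor number mu = 3.

The Hessian of f at 0 is [[0, 0], [0, 2]] with rank 1, so corank 1. A Groebner basis of the Jacobian ideal J(f) in C{p,q} is {p^3, q}; counting standard monomials gives mu = 3. Corank 1: A-series; mu = 3 gives A_3.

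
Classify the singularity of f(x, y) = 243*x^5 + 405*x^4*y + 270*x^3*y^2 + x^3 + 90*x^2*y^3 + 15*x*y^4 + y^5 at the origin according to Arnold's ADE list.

The Hessian of f at 0 has rank 0. Corank 2; j^3 = x^3 is a perfect cube, so E-series; the 5-jet and mu = 8 give E_8.

E_{8}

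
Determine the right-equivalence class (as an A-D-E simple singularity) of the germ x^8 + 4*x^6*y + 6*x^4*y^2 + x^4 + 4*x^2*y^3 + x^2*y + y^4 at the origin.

D_{5}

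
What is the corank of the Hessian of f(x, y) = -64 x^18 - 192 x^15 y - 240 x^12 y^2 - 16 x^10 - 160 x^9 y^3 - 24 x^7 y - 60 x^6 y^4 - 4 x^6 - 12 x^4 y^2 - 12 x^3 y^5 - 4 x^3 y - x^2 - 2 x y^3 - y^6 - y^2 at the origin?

0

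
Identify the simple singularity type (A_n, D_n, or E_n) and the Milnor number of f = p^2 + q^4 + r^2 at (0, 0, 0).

The Hessian of f at 0 is [[2, 0, 0], [0, 0, 0], [0, 0, 2]] with rank 2, so corank 1. A Groebner basis of the Jacobian ideal J(f) in C{p,q,r} is {q^3, p, r}; counting standard monomials gives mu = 3. Corank 1: A-series; mu = 3 gives A_3.

Type A_{3}, Milnor number mu = 3.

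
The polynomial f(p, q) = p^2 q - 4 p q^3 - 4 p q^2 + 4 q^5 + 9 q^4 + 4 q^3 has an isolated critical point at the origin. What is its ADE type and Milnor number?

The Hessian of f at 0 is [[0, 0], [0, 0]] with rank 0, so corank 2. A Groebner basis of the Jacobian ideal J(f) in C{p,q} is {p*q^2 - p*q + 2*q^2, -p*q/2 + q^3 + q^2, p^2 - 2*p*q}; counting standard monomials gives mu = 5. Corank 2; j^3 = q*(p - 2*q)^2 has shape L^2 M (L != M), so D-series; mu = 5 gives D_5.

Type D_5, Milnor number mu = 5.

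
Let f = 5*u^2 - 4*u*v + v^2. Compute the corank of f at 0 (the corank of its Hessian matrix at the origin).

0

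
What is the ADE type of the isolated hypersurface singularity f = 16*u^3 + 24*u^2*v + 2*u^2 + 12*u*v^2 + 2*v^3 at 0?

The Hessian of f at 0 has rank 1. Corank 1: A-series; mu = 2 gives A_2.

A2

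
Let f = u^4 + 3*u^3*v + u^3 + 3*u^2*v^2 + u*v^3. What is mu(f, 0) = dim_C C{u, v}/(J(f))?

7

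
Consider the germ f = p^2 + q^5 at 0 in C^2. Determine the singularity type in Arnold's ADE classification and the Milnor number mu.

The Hessian of f at 0 has rank 1. Corank 1: A-series; mu = 4 gives A_4.

Type A_4, Milnor number mu = 4.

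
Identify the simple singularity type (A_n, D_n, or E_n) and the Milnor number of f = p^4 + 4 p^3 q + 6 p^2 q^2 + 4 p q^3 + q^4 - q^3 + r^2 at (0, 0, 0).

The Hessian of f at 0 is [[0, 0, 0], [0, 0, 0], [0, 0, 2]] with rank 1, so corank 2. A Groebner basis of the Jacobian ideal J(f) in C{p,q,r} is {p^3 + 3*p^2*q, q^2, r}; counting standard monomials gives mu = 6. Corank 2; j^3 = -q^3 is a perfect cube, so E-series; the 4-jet and mu = 6 give E_6.

Type E_{6}, Milnor number mu = 6.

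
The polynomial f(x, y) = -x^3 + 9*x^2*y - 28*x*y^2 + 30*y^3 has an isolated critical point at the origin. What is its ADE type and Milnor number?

Type D_4, Milnor number mu = 4.

The Hessian of f at 0 is [[0, 0], [0, 0]] with rank 0, so corank 2. A Groebner basis of the Jacobian ideal J(f) in C{x,y} is {y^3, x^2 - 26*y^2/3, x*y - 3*y^2}; counting standard monomials gives mu = 4. Corank 2; j^3 = -(x - 3*y)*(x^2 - 6*x*y + 10*y^2) splits into three distinct lines over C (the quadratic factor has nonzero discriminant), so D_4.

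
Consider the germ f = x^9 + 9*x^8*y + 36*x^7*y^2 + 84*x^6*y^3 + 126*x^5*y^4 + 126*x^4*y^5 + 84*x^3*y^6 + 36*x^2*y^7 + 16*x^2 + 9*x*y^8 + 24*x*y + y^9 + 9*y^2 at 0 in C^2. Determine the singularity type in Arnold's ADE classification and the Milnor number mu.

Type A_8, Milnor number mu = 8.

The Hessian of f at 0 has rank 1. Corank 1: A-series; mu = 8 gives A_8.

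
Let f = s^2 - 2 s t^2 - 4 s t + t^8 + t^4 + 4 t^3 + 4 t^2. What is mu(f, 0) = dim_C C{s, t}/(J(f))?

7

The Hessian of f at 0 has rank 1. Corank 1: A-series; mu = 7 gives A_7.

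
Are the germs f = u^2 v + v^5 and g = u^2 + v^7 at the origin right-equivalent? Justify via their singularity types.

No.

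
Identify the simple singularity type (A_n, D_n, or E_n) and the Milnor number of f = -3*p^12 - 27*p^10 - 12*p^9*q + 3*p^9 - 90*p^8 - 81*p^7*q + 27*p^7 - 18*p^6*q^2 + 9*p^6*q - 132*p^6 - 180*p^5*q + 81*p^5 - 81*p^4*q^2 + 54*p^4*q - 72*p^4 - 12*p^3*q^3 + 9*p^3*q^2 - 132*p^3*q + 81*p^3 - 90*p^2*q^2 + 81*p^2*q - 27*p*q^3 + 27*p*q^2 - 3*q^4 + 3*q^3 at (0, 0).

Type E_{7}, Milnor number mu = 7.

The Hessian of f at 0 has rank 0. Corank 2; j^3 = 3*(3*p + q)^3 is a perfect cube, so E-series; the 4-jet and mu = 7 give E_7.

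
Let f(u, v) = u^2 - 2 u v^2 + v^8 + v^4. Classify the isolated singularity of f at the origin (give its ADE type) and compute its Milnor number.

The Hessian of f at 0 has rank 1. Corank 1: A-series; mu = 7 gives A_7.

Type A7, Milnor number mu = 7.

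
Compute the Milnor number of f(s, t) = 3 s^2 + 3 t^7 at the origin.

The Hessian of f at 0 has rank 1. Corank 1: A-series; mu = 6 gives A_6.

6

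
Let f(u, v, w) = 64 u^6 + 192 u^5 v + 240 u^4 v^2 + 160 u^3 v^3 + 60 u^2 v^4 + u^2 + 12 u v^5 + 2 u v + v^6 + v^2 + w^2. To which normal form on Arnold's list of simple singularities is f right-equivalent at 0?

A5

The Hessian of f at 0 has rank 2. Corank 1: A-series; mu = 5 gives A_5.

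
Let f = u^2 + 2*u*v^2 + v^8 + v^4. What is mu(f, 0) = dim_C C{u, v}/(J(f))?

The Hessian of f at 0 is [[2, 0], [0, 0]] with rank 1, so corank 1. A Groebner basis of the Jacobian ideal J(f) in C{u,v} is {u^4, u^3*v, u + v^2}; counting standard monomials gives mu = 7. Corank 1: A-series; mu = 7 gives A_7.

7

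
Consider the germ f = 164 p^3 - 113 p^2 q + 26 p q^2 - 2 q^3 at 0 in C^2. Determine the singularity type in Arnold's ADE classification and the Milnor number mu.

Type D_{4}, Milnor number mu = 4.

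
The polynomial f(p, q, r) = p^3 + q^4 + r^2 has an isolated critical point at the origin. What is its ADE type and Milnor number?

The Hessian of f at 0 is [[0, 0, 0], [0, 0, 0], [0, 0, 2]] with rank 1, so corank 2. A Groebner basis of the Jacobian ideal J(f) in C{p,q,r} is {q^3, p^2, r}; counting standard monomials gives mu = 6. Corank 2; j^3 = p^3 is a perfect cube, so E-series; the 4-jet and mu = 6 give E_6.

Type E_6, Milnor number mu = 6.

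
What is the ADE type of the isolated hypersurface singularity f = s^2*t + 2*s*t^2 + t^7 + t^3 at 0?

D8

The Hessian of f at 0 has rank 0. Corank 2; j^3 = t*(s + t)^2 has shape L^2 M (L != M), so D-series; mu = 8 gives D_8.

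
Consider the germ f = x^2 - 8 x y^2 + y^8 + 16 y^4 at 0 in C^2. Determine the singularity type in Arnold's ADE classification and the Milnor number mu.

Type A7, Milnor number mu = 7.

The Hessian of f at 0 has rank 1. Corank 1: A-series; mu = 7 gives A_7.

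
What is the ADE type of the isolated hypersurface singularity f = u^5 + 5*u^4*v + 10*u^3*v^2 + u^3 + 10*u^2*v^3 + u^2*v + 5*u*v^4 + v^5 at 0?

D_6

The Hessian of f at 0 has rank 0. Corank 2; j^3 = u^2*(u + v) has shape L^2 M (L != M), so D-series; mu = 6 gives D_6.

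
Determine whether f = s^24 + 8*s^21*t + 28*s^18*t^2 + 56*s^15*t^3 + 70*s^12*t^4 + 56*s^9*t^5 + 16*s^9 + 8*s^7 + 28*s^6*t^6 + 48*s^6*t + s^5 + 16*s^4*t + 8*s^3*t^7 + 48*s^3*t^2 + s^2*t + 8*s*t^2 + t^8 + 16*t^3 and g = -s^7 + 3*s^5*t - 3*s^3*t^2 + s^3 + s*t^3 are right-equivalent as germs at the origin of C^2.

The Hessian of f at 0 is [[0, 0], [0, 0]] with rank 0, so corank 2. A Groebner basis of the Jacobian ideal J(f) in C{s,t} is {s^2*t^2 - s^2*t/524288 - s^2/64 - s*t^2/65536 - 3*s*t/16 - t^3/32768 - t^2/2, s^2*t/1048576 + s^2/128 + s*t^3 + s*t^2/131072 + 5*s*t/64 + t^3/65536 + 3*t^2/16, -3*s^2*t/8388608 - 3*s^2/1024 - 3*s*t^2/1048576 - 7*s*t/256 + t^4 - 3*t^3/524288 - t^2/16, s^3 + 12*s^2*t + 48*s*t^2 + 64*t^3}; counting standard monomials gives mu = 9. Corank 2; j^3 = t*(s + 4*t)^2 has shape L^2 M (L != M), so D-series; mu = 9 gives D_9. The Hessian of g at 0 is [[0, 0], [0, 0]] with rank 0, so corank 2. A Groebner basis of the Jacobian ideal J(g) in C{s,t} is {s^3, s*t^2, 3*s^2 + t^3}; counting standard monomials gives mu = 7. Corank 2; j^3 = s^3 is a perfect cube, so E-series; the 4-jet and mu = 7 give E_7. f is D_9 but g is E_7, hence not right-equivalent.

No.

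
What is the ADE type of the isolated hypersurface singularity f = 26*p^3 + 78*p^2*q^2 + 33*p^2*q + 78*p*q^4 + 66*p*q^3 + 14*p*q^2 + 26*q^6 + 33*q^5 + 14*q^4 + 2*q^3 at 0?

The Hessian of f at 0 has rank 0. Corank 2; j^3 = (2*p + q)*(13*p^2 + 10*p*q + 2*q^2) splits into three distinct lines over C (the quadratic factor has nonzero discriminant), so D_4.

D4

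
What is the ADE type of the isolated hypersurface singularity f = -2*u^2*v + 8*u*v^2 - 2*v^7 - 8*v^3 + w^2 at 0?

D_{8}

The Hessian of f at 0 is [[0, 0, 0], [0, 0, 0], [0, 0, 2]] with rank 1, so corank 2. A Groebner basis of the Jacobian ideal J(f) in C{u,v,w} is {u^2/7 + v^6 - 4*v^2/7, u^3 - 8*v^3, u*v - 2*v^2, w}; counting standard monomials gives mu = 8. Corank 2; j^3 = -2*v*(u - 2*v)^2 has shape L^2 M (L != M), so D-series; mu = 8 gives D_8.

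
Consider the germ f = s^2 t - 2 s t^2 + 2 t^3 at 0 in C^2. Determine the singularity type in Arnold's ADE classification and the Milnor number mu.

The Hessian of f at 0 has rank 0. Corank 2; j^3 = t*(s^2 - 2*s*t + 2*t^2) splits into three distinct lines over C (the quadratic factor has nonzero discriminant), so D_4.

Type D4, Milnor number mu = 4.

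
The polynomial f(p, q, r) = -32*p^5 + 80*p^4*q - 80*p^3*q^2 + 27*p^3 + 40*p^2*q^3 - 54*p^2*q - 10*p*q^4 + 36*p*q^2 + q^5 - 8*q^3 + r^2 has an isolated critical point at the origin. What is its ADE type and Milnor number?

Type E8, Milnor number mu = 8.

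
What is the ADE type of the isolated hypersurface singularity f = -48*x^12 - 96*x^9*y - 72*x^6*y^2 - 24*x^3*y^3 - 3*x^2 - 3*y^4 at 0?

A_3

The Hessian of f at 0 is [[-6, 0], [0, 0]] with rank 1, so corank 1. A Groebner basis of the Jacobian ideal J(f) in C{x,y} is {y^3, x}; counting standard monomials gives mu = 3. Corank 1: A-series; mu = 3 gives A_3.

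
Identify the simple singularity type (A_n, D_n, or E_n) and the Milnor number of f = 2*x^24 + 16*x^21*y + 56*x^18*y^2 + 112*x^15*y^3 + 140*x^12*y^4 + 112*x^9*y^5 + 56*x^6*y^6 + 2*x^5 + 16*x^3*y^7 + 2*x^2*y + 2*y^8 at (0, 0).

The Hessian of f at 0 has rank 0. Corank 2; j^3 = 2*x^2*y has shape L^2 M (L != M), so D-series; mu = 9 gives D_9.

Type D_9, Milnor number mu = 9.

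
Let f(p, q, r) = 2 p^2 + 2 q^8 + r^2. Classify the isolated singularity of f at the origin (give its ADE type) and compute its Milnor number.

The Hessian of f at 0 has rank 2. Corank 1: A-series; mu = 7 gives A_7.

Type A_{7}, Milnor number mu = 7.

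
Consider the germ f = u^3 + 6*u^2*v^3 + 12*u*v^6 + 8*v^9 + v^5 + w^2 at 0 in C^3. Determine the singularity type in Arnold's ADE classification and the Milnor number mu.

Type E8, Milnor number mu = 8.

The Hessian of f at 0 has rank 1. Corank 2; j^3 = u^3 is a perfect cube, so E-series; the 5-jet and mu = 8 give E_8.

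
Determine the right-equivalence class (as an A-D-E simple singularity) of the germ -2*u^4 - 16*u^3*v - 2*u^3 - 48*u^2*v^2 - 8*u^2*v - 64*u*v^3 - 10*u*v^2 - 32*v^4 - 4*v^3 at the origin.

D_5

The Hessian of f at 0 has rank 0. Corank 2; j^3 = -2*(u + v)^2*(u + 2*v) has shape L^2 M (L != M), so D-series; mu = 5 gives D_5.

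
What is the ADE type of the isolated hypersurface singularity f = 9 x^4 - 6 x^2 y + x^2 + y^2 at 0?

The Hessian of f at 0 is [[2, 0], [0, 2]] with rank 2, so corank 0. A Groebner basis of the Jacobian ideal J(f) in C{x,y} is {x, y}; counting standard monomials gives mu = 1. Corank 0: nondegenerate Morse point, so A_1.

A_{1}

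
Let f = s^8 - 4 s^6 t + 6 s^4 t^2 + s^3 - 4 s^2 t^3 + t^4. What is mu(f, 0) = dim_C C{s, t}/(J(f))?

6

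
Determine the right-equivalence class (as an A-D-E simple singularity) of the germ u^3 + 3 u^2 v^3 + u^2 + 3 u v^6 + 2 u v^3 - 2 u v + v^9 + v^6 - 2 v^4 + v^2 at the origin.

The Hessian of f at 0 is [[2, -2], [-2, 2]] with rank 1, so corank 1. A Groebner basis of the Jacobian ideal J(f) in C{u,v} is {v^2, u - v}; counting standard monomials gives mu = 2. Corank 1: A-series; mu = 2 gives A_2.

A_{2}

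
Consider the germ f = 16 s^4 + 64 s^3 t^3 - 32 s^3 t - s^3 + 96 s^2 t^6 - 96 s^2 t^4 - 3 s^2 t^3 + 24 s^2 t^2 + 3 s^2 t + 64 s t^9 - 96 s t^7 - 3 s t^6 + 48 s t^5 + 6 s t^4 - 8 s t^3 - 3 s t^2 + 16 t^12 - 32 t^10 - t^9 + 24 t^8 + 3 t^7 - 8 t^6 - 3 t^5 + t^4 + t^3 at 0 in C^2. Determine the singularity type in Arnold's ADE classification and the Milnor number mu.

The Hessian of f at 0 is [[0, 0], [0, 0]] with rank 0, so corank 2. A Groebner basis of the Jacobian ideal J(f) in C{s,t} is {t^4, s*t^2 - 5*t^3/6, s^2 - 2*s*t + t^2}; counting standard monomials gives mu = 6. Corank 2; j^3 = -(s - t)^3 is a perfect cube, so E-series; the 4-jet and mu = 6 give E_6.

Type E6, Milnor number mu = 6.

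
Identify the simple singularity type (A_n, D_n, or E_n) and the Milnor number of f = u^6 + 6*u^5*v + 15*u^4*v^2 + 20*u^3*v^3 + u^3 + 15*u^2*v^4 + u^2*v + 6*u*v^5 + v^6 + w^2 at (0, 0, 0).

The Hessian of f at 0 has rank 1. Corank 2; j^3 = u^2*(u + v) has shape L^2 M (L != M), so D-series; mu = 7 gives D_7.

Type D_{7}, Milnor number mu = 7.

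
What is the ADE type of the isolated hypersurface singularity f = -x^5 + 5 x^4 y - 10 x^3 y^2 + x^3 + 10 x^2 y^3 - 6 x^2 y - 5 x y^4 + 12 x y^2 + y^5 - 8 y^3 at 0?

E_{8}

The Hessian of f at 0 has rank 0. Corank 2; j^3 = (x - 2*y)^3 is a perfect cube, so E-series; the 5-jet and mu = 8 give E_8.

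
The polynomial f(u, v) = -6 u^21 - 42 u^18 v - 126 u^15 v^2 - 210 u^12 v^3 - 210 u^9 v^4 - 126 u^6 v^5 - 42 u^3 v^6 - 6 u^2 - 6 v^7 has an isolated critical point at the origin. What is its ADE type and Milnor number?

The Hessian of f at 0 has rank 1. Corank 1: A-series; mu = 6 gives A_6.

Type A6, Milnor number mu = 6.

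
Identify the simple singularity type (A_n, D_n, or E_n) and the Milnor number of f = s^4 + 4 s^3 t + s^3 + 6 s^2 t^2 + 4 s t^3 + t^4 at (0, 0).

The Hessian of f at 0 has rank 0. Corank 2; j^3 = s^3 is a perfect cube, so E-series; the 4-jet and mu = 6 give E_6.

Type E_{6}, Milnor number mu = 6.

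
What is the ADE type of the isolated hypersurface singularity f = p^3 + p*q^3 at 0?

E7

The Hessian of f at 0 has rank 0. Corank 2; j^3 = p^3 is a perfect cube, so E-series; the 4-jet and mu = 7 give E_7.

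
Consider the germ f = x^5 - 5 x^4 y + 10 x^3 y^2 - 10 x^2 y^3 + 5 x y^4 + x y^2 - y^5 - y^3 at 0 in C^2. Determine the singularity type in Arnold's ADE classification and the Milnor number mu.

The Hessian of f at 0 has rank 0. Corank 2; j^3 = y^2*(x - y) has shape L^2 M (L != M), so D-series; mu = 6 gives D_6.

Type D_6, Milnor number mu = 6.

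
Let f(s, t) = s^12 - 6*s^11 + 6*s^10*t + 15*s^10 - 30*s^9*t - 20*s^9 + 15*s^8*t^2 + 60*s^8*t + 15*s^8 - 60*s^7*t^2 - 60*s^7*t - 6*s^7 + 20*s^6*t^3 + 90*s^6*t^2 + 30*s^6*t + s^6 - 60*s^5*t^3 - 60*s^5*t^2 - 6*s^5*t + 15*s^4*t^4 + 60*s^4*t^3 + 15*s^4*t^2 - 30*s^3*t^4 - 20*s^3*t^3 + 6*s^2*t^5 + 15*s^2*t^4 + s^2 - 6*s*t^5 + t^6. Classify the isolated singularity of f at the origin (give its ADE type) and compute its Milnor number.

Type A_5, Milnor number mu = 5.

The Hessian of f at 0 is [[2, 0], [0, 0]] with rank 1, so corank 1. A Groebner basis of the Jacobian ideal J(f) in C{s,t} is {t^5, s}; counting standard monomials gives mu = 5. Corank 1: A-series; mu = 5 gives A_5.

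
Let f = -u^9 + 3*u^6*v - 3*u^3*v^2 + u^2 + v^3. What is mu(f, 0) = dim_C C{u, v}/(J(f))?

The Hessian of f at 0 has rank 1. Corank 1: A-series; mu = 2 gives A_2.

2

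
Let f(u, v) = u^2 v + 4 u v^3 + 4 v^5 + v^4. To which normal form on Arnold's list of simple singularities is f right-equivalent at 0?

The Hessian of f at 0 is [[0, 0], [0, 0]] with rank 0, so corank 2. A Groebner basis of the Jacobian ideal J(f) in C{u,v} is {u*v^2, u*v/2 + v^3, u^2 - 2*u*v}; counting standard monomials gives mu = 5. Corank 2; j^3 = u^2*v has shape L^2 M (L != M), so D-series; mu = 5 gives D_5.

D5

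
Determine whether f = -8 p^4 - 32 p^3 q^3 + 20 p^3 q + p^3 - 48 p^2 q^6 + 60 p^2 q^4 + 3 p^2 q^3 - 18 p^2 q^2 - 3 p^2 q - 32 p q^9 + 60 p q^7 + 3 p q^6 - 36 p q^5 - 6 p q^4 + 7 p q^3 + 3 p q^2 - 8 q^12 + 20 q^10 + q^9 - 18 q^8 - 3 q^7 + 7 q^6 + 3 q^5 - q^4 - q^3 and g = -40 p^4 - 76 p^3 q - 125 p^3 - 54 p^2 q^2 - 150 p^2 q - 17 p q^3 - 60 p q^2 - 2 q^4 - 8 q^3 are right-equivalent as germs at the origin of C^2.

Yes.

The Hessian of f at 0 has rank 0. Corank 2; j^3 = (p - q)^3 is a perfect cube, so E-series; the 4-jet and mu = 7 give E_7. The Hessian of g at 0 has rank 0. Corank 2; j^3 = -(5*p + 2*q)^3 is a perfect cube, so E-series; the 4-jet and mu = 7 give E_7. Both have type E_7, hence right-equivalent.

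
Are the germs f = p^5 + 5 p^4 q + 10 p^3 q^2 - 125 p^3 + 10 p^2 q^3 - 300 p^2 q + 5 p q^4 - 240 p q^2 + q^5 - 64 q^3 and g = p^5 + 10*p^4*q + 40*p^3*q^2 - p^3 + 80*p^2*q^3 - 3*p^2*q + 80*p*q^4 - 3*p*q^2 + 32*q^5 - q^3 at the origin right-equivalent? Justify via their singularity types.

The Hessian of f at 0 is [[0, 0], [0, 0]] with rank 0, so corank 2. A Groebner basis of the Jacobian ideal J(f) in C{p,q} is {q^5, p*q^3 + 17*q^4/20, p^2 + 8*p*q/5 + 16*q^2/25}; counting standard monomials gives mu = 8. Corank 2; j^3 = -(5*p + 4*q)^3 is a perfect cube, so E-series; the 5-jet and mu = 8 give E_8. The Hessian of g at 0 is [[0, 0], [0, 0]] with rank 0, so corank 2. A Groebner basis of the Jacobian ideal J(g) in C{p,q} is {q^5, p*q^3 + 5*q^4/4, p^2 + 2*p*q + q^2}; counting standard monomials gives mu = 8. Corank 2; j^3 = -(p + q)^3 is a perfect cube, so E-series; the 5-jet and mu = 8 give E_8. Both have type E_8, hence right-equivalent.

Yes.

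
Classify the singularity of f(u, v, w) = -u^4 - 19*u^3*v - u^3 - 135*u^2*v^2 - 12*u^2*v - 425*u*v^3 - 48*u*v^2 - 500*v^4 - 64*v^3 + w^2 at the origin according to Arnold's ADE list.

The Hessian of f at 0 has rank 1. Corank 2; j^3 = -(u + 4*v)^3 is a perfect cube, so E-series; the 4-jet and mu = 7 give E_7.

E_{7}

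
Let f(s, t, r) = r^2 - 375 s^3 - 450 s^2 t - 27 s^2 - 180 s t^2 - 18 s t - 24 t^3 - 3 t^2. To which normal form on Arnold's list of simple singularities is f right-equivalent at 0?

A_{2}

The Hessian of f at 0 has rank 2. Corank 1: A-series; mu = 2 gives A_2.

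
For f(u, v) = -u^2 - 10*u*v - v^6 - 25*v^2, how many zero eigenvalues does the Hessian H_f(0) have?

Hessian at 0 has rank 1.

1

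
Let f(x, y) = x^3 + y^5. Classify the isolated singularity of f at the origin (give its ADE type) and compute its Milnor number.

Type E8, Milnor number mu = 8.

The Hessian of f at 0 has rank 0. Corank 2; j^3 = x^3 is a perfect cube, so E-series; the 5-jet and mu = 8 give E_8.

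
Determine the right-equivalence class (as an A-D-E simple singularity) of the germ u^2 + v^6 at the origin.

A_{5}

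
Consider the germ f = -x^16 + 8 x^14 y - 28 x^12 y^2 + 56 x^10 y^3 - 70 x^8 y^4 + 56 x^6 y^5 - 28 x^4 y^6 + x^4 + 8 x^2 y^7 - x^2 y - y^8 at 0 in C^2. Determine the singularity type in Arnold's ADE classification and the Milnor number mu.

Type D_{9}, Milnor number mu = 9.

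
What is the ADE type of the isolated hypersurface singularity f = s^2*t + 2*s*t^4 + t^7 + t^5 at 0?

D6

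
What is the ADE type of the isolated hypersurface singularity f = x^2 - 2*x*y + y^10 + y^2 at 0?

A9

The Hessian of f at 0 has rank 1. Corank 1: A-series; mu = 9 gives A_9.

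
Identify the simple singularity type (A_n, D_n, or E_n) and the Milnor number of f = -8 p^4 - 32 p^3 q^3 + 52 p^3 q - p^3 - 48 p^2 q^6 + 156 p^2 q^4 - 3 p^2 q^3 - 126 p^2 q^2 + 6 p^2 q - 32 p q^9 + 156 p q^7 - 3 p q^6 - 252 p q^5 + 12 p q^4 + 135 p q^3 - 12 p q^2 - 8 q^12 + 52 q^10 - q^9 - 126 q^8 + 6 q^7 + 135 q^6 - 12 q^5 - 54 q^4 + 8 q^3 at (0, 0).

The Hessian of f at 0 has rank 0. Corank 2; j^3 = -(p - 2*q)^3 is a perfect cube, so E-series; the 4-jet and mu = 7 give E_7.

Type E_{7}, Milnor number mu = 7.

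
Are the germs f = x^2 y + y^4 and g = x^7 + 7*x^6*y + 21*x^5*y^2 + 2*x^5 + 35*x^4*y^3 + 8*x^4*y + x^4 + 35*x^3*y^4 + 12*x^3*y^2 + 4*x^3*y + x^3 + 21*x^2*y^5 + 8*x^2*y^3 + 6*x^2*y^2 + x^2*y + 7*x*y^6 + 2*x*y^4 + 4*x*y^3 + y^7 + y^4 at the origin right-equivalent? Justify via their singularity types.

The Hessian of f at 0 is [[0, 0], [0, 0]] with rank 0, so corank 2. A Groebner basis of the Jacobian ideal J(f) in C{x,y} is {x^3, x^2/4 + y^3, x*y}; counting standard monomials gives mu = 5. Corank 2; j^3 = x^2*y has shape L^2 M (L != M), so D-series; mu = 5 gives D_5. The Hessian of g at 0 is [[0, 0], [0, 0]] with rank 0, so corank 2. A Groebner basis of the Jacobian ideal J(g) in C{x,y} is {x*y^2, -x*y/4 + y^3, x^2 + x*y}; counting standard monomials gives mu = 5. Corank 2; j^3 = x^2*(x + y) has shape L^2 M (L != M), so D-series; mu = 5 gives D_5. Both have type D_5, hence right-equivalent.

Yes.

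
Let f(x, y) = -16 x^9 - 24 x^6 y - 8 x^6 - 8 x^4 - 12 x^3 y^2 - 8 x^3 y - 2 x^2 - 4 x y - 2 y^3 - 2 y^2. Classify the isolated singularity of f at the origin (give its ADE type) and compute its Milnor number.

The Hessian of f at 0 has rank 1. Corank 1: A-series; mu = 2 gives A_2.

Type A_2, Milnor number mu = 2.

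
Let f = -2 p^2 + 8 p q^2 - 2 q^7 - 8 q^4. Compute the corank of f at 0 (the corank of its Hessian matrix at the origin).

The Hessian at 0 is [[-4, 0], [0, 0]] of rank 1; hence corank 1.

1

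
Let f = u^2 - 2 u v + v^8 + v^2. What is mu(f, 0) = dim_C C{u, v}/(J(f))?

The Hessian of f at 0 has rank 1. Corank 1: A-series; mu = 7 gives A_7.

7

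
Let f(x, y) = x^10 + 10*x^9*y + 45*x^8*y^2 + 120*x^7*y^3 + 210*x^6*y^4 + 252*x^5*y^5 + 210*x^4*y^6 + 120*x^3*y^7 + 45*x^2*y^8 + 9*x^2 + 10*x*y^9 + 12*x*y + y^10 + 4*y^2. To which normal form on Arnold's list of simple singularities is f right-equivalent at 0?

The Hessian of f at 0 is [[18, 12], [12, 8]] with rank 1, so corank 1. A Groebner basis of the Jacobian ideal J(f) in C{x,y} is {y^9, x + 2*y/3}; counting standard monomials gives mu = 9. Corank 1: A-series; mu = 9 gives A_9.

A_9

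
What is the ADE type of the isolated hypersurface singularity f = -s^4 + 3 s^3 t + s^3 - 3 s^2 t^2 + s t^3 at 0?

E_{7}

The Hessian of f at 0 has rank 0. Corank 2; j^3 = s^3 is a perfect cube, so E-series; the 4-jet and mu = 7 give E_7.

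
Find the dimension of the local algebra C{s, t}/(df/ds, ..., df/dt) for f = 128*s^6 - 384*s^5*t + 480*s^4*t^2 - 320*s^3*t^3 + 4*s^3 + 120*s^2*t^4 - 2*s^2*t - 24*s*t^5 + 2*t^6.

7

The Hessian of f at 0 is [[0, 0], [0, 0]] with rank 0, so corank 2. A Groebner basis of the Jacobian ideal J(f) in C{s,t} is {-s*t/12 + t^5, s*t^2, s^2 - s*t/2}; counting standard monomials gives mu = 7. Corank 2; j^3 = 2*s^2*(2*s - t) has shape L^2 M (L != M), so D-series; mu = 7 gives D_7.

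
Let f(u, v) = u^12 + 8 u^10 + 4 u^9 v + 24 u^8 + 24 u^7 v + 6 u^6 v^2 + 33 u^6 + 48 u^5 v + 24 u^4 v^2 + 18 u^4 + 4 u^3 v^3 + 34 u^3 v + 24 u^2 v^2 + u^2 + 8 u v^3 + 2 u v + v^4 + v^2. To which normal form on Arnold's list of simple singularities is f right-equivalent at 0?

A3

The Hessian of f at 0 is [[2, 2], [2, 2]] with rank 1, so corank 1. A Groebner basis of the Jacobian ideal J(f) in C{u,v} is {v^3, u + v}; counting standard monomials gives mu = 3. Corank 1: A-series; mu = 3 gives A_3.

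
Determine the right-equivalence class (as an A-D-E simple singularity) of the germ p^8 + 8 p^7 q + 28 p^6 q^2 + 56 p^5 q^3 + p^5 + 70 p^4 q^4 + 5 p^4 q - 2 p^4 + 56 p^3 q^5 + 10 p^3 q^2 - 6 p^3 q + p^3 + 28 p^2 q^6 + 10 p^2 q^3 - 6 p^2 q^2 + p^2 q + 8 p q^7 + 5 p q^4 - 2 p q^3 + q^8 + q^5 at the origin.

D9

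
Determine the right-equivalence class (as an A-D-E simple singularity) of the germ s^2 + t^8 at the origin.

The Hessian of f at 0 has rank 1. Corank 1: A-series; mu = 7 gives A_7.

A_{7}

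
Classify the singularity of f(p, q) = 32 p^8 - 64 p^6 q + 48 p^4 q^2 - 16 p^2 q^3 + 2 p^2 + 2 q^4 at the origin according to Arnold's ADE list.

The Hessian of f at 0 has rank 1. Corank 1: A-series; mu = 3 gives A_3.

A_3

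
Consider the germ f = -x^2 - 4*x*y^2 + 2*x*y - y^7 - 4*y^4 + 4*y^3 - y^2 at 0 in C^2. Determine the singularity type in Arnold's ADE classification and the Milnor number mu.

Type A_6, Milnor number mu = 6.

The Hessian of f at 0 is [[-2, 2], [2, -2]] with rank 1, so corank 1. A Groebner basis of the Jacobian ideal J(f) in C{x,y} is {x^3 - 3*x^2*y - 3*x^2/2 + 2*x*y + x/4 - y/4, x/2 + y^2 - y/2}; counting standard monomials gives mu = 6. Corank 1: A-series; mu = 6 gives A_6.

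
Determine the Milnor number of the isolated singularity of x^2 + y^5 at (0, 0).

The Hessian of f at 0 has rank 1. Corank 1: A-series; mu = 4 gives A_4.

4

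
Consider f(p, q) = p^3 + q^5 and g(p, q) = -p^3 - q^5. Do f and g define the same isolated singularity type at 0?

Yes.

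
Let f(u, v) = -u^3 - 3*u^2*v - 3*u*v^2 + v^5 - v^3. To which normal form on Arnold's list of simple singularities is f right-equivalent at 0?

E_{8}

The Hessian of f at 0 has rank 0. Corank 2; j^3 = -(u + v)^3 is a perfect cube, so E-series; the 5-jet and mu = 8 give E_8.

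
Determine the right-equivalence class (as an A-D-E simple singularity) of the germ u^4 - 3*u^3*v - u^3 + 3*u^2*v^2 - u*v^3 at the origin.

E_{7}

The Hessian of f at 0 has rank 0. Corank 2; j^3 = -u^3 is a perfect cube, so E-series; the 4-jet and mu = 7 give E_7.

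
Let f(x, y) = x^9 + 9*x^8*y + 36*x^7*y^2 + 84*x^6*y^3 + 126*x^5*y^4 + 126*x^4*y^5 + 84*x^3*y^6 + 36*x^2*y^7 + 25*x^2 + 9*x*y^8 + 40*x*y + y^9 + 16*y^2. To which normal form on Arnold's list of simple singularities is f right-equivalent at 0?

A_8

The Hessian of f at 0 is [[50, 40], [40, 32]] with rank 1, so corank 1. A Groebner basis of the Jacobian ideal J(f) in C{x,y} is {y^8, x + 4*y/5}; counting standard monomials gives mu = 8. Corank 1: A-series; mu = 8 gives A_8.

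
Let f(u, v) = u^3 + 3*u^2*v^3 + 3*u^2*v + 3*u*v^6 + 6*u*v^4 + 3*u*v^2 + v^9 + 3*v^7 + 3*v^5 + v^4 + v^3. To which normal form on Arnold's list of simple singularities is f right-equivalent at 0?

E_6

The Hessian of f at 0 has rank 0. Corank 2; j^3 = (u + v)^3 is a perfect cube, so E-series; the 4-jet and mu = 6 give E_6.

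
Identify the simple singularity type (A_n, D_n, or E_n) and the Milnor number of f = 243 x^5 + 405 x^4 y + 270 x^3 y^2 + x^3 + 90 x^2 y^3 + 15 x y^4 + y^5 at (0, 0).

Type E_8, Milnor number mu = 8.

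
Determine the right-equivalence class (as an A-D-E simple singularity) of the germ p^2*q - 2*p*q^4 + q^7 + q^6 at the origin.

D_{7}

The Hessian of f at 0 has rank 0. Corank 2; j^3 = p^2*q has shape L^2 M (L != M), so D-series; mu = 7 gives D_7.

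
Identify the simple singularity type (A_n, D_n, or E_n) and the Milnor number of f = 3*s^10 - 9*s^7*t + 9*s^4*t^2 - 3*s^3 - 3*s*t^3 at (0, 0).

The Hessian of f at 0 has rank 0. Corank 2; j^3 = -3*s^3 is a perfect cube, so E-series; the 4-jet and mu = 7 give E_7.

Type E7, Milnor number mu = 7.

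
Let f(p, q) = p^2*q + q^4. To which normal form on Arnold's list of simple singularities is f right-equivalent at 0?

D_5

The Hessian of f at 0 is [[0, 0], [0, 0]] with rank 0, so corank 2. A Groebner basis of the Jacobian ideal J(f) in C{p,q} is {p^3, p^2/4 + q^3, p*q}; counting standard monomials gives mu = 5. Corank 2; j^3 = p^2*q has shape L^2 M (L != M), so D-series; mu = 5 gives D_5.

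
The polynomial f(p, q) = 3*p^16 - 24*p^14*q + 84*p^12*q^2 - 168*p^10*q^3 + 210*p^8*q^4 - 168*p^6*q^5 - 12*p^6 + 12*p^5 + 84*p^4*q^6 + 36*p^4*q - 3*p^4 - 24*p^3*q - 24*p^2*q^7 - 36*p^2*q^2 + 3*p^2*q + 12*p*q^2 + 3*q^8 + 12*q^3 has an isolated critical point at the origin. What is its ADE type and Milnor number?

The Hessian of f at 0 has rank 0. Corank 2; j^3 = 3*q*(p + 2*q)^2 has shape L^2 M (L != M), so D-series; mu = 9 gives D_9.

Type D9, Milnor number mu = 9.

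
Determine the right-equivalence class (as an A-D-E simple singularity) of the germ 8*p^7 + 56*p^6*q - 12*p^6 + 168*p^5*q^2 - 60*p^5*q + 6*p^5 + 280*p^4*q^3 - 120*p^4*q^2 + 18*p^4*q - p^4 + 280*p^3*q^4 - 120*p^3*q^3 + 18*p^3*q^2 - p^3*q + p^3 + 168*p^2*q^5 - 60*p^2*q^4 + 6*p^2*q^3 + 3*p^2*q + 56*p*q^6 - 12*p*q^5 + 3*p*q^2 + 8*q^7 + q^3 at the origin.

The Hessian of f at 0 is [[0, 0], [0, 0]] with rank 0, so corank 2. A Groebner basis of the Jacobian ideal J(f) in C{p,q} is {3*p^2 + 6*p*q + q^4 + q^3 + 3*q^2, p^3 - 3*p^2 - 6*p*q - 3*q^2, p^2*q + 3*p^2 + 6*p*q + 3*q^2, -2*p^2 + p*q^2 - 4*p*q + q^3/3 - 2*q^2}; counting standard monomials gives mu = 7. Corank 2; j^3 = (p + q)^3 is a perfect cube, so E-series; the 4-jet and mu = 7 give E_7.

E7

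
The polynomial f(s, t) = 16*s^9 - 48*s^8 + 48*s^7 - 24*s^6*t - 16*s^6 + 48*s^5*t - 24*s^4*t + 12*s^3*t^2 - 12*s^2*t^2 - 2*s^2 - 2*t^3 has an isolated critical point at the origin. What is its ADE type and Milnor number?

Type A2, Milnor number mu = 2.

The Hessian of f at 0 has rank 1. Corank 1: A-series; mu = 2 gives A_2.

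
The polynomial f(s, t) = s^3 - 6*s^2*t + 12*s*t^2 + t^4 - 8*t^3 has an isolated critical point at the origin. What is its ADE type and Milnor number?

The Hessian of f at 0 is [[0, 0], [0, 0]] with rank 0, so corank 2. A Groebner basis of the Jacobian ideal J(f) in C{s,t} is {t^3, s^2 - 4*s*t + 4*t^2}; counting standard monomials gives mu = 6. Corank 2; j^3 = (s - 2*t)^3 is a perfect cube, so E-series; the 4-jet and mu = 6 give E_6.

Type E_6, Milnor number mu = 6.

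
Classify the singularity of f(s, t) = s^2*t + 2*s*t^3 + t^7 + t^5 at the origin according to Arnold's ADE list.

D8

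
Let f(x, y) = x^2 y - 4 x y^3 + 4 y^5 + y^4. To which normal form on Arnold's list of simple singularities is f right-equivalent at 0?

D_{5}

The Hessian of f at 0 has rank 0. Corank 2; j^3 = x^2*y has shape L^2 M (L != M), so D-series; mu = 5 gives D_5.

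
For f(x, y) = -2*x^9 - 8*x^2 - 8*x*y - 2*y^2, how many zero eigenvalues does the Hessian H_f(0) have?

1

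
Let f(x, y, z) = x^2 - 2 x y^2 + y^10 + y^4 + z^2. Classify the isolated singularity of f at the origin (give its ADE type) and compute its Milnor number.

The Hessian of f at 0 is [[2, 0, 0], [0, 0, 0], [0, 0, 2]] with rank 2, so corank 1. A Groebner basis of the Jacobian ideal J(f) in C{x,y,z} is {x^5, x^4*y, -x + y^2, z}; counting standard monomials gives mu = 9. Corank 1: A-series; mu = 9 gives A_9.

Type A9, Milnor number mu = 9.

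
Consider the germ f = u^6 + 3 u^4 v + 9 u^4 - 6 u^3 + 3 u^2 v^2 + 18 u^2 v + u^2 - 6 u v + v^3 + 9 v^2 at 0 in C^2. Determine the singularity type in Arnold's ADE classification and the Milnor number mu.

Type A_{2}, Milnor number mu = 2.

The Hessian of f at 0 has rank 1. Corank 1: A-series; mu = 2 gives A_2.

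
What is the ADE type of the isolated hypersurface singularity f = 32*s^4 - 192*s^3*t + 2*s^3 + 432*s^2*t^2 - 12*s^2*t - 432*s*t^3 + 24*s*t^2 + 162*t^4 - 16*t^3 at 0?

E_{6}

The Hessian of f at 0 has rank 0. Corank 2; j^3 = 2*(s - 2*t)^3 is a perfect cube, so E-series; the 4-jet and mu = 6 give E_6.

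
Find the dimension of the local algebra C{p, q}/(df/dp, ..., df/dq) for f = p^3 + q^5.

The Hessian of f at 0 has rank 0. Corank 2; j^3 = p^3 is a perfect cube, so E-series; the 5-jet and mu = 8 give E_8.

8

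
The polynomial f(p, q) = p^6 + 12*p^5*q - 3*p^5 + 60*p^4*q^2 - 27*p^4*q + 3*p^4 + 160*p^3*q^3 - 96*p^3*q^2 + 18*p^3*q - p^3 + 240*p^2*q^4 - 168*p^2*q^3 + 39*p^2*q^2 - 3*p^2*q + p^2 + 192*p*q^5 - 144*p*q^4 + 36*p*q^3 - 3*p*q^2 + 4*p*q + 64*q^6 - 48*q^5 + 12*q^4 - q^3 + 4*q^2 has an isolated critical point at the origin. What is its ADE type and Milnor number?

The Hessian of f at 0 has rank 1. Corank 1: A-series; mu = 2 gives A_2.

Type A2, Milnor number mu = 2.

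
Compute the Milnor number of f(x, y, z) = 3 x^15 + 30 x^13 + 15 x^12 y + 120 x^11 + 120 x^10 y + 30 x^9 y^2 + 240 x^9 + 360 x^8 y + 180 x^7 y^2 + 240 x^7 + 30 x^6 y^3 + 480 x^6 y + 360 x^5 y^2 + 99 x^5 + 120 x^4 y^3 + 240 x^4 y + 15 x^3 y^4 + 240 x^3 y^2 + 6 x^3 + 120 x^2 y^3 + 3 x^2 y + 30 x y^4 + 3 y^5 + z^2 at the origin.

The Hessian of f at 0 has rank 1. Corank 2; j^3 = 3*x^2*(2*x + y) has shape L^2 M (L != M), so D-series; mu = 6 gives D_6.

6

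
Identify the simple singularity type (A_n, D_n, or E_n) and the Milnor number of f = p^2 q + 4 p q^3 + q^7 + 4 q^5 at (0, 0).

Type D8, Milnor number mu = 8.

The Hessian of f at 0 has rank 0. Corank 2; j^3 = p^2*q has shape L^2 M (L != M), so D-series; mu = 8 gives D_8.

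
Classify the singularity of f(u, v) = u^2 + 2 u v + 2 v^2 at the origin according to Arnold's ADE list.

A1

The Hessian of f at 0 is [[2, 2], [2, 4]] with rank 2, so corank 0. A Groebner basis of the Jacobian ideal J(f) in C{u,v} is {u, v}; counting standard monomials gives mu = 1. Corank 0: nondegenerate Morse point, so A_1.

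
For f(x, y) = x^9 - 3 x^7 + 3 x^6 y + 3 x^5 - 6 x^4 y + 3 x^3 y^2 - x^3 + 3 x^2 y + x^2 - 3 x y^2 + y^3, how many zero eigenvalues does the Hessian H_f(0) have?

1

The Hessian at 0 is [[2, 0], [0, 0]] of rank 1; hence corank 1.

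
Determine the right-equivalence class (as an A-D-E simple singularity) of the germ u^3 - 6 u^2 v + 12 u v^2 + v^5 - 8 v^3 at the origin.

E8

The Hessian of f at 0 has rank 0. Corank 2; j^3 = (u - 2*v)^3 is a perfect cube, so E-series; the 5-jet and mu = 8 give E_8.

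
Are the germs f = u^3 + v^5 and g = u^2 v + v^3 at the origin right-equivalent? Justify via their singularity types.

No.

The Hessian of f at 0 has rank 0. Corank 2; j^3 = u^3 is a perfect cube, so E-series; the 5-jet and mu = 8 give E_8. The Hessian of g at 0 has rank 0. Corank 2; j^3 = v*(u^2 + v^2) splits into three distinct lines over C (the quadratic factor has nonzero discriminant), so D_4. f is E_8 but g is D_4, hence not right-equivalent.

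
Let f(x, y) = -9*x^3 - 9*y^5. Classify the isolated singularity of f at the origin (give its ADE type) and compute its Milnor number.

Type E8, Milnor number mu = 8.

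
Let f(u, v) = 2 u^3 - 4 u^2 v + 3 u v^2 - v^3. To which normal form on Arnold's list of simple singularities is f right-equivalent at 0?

D4

The Hessian of f at 0 has rank 0. Corank 2; j^3 = (u - v)*(2*u^2 - 2*u*v + v^2) splits into three distinct lines over C (the quadratic factor has nonzero discriminant), so D_4.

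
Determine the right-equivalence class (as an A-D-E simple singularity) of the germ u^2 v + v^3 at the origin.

D_4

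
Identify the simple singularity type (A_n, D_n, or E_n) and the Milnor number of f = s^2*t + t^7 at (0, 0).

The Hessian of f at 0 has rank 0. Corank 2; j^3 = s^2*t has shape L^2 M (L != M), so D-series; mu = 8 gives D_8.

Type D_8, Milnor number mu = 8.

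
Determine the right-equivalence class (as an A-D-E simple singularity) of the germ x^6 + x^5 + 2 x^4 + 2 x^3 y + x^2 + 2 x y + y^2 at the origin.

A_4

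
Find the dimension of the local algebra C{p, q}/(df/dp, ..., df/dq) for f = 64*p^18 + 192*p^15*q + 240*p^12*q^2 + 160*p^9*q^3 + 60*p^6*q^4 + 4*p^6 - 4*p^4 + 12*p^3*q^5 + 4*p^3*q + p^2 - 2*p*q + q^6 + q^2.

5

The Hessian of f at 0 is [[2, -2], [-2, 2]] with rank 1, so corank 1. A Groebner basis of the Jacobian ideal J(f) in C{p,q} is {p*q^2 - p/2 + q/2, -p/2 + q^3 + q/2, p^2 - 2*p*q + q^2}; counting standard monomials gives mu = 5. Corank 1: A-series; mu = 5 gives A_5.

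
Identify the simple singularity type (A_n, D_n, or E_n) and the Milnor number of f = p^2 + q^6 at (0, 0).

The Hessian of f at 0 is [[2, 0], [0, 0]] with rank 1, so corank 1. A Groebner basis of the Jacobian ideal J(f) in C{p,q} is {q^5, p}; counting standard monomials gives mu = 5. Corank 1: A-series; mu = 5 gives A_5.

Type A_{5}, Milnor number mu = 5.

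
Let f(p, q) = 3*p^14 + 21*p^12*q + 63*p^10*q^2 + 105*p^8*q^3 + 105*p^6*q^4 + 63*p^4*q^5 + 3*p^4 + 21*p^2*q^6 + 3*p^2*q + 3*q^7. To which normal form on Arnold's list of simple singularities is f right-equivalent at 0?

The Hessian of f at 0 has rank 0. Corank 2; j^3 = 3*p^2*q has shape L^2 M (L != M), so D-series; mu = 8 gives D_8.

D8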